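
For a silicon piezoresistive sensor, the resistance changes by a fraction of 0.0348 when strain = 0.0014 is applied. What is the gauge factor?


Step 1: Identify values.
dR/R = 0.0348, strain = 0.0014
Step 2: GF = (dR/R) / strain = 0.0348 / 0.0014
GF = 24.9


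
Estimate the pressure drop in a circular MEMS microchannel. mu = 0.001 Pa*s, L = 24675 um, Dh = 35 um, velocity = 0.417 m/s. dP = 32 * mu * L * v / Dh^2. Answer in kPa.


Step 1: Convert to SI: L = 24675e-6 m, Dh = 35e-6 m
Step 2: dP = 32 * 0.001 * 24675e-6 * 0.417 / (35e-6)^2
Step 3: dP = 268786.29 Pa
Step 4: Convert to kPa: dP = 268.79 kPa


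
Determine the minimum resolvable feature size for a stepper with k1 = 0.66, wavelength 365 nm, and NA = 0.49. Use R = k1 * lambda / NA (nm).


Step 1: Identify values: k1 = 0.66, lambda = 365 nm, NA = 0.49
Step 2: R = k1 * lambda / NA
R = 0.66 * 365 / 0.49
R = 491.6 nm


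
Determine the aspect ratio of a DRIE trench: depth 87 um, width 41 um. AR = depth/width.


Step 1: AR = depth / width
Step 2: AR = 87 / 41
AR = 2.1


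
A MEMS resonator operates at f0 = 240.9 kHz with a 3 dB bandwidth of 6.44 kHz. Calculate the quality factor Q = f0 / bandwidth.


Step 1: Q = f0 / bandwidth
Step 2: Q = 240.9 / 6.44
Q = 37.4


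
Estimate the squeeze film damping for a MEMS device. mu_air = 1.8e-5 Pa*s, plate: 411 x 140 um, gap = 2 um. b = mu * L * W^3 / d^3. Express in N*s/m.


Step 1: Convert to SI.
L = 411e-6 m, W = 140e-6 m, d = 2e-6 m
Step 2: W^3 = (140e-6)^3 = 2.74e-12 m^3
Step 3: d^3 = (2e-6)^3 = 8.00e-18 m^3
Step 4: b = 1.8e-5 * 411e-6 * 2.74e-12 / 8.00e-18
b = 2.54e-03 N*s/m


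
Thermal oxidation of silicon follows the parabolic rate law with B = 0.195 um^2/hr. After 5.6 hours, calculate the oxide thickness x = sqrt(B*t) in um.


Step 1: Compute B*t = 0.195 * 5.6 = 1.092
Step 2: x = sqrt(1.092)
x = 1.045 um


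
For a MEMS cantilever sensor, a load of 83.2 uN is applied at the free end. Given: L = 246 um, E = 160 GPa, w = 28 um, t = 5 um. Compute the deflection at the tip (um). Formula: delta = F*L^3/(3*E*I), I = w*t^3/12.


Step 1: Calculate the second moment of area.
I = w * t^3 / 12 = 28 * 5^3 / 12 = 291.6667 um^4
Step 2: Convert E to consistent units (1 GPa = 1000 uN/um^2).
E = 160 GPa = 160000 uN/um^2
Step 3: Calculate tip deflection.
delta = F * L^3 / (3 * E * I)
delta = 83.2 * 246^3 / (3 * 160000 * 291.6667)
delta = 8.8471 um


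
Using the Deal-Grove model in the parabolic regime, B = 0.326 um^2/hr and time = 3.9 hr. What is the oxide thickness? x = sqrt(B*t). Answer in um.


Step 1: Compute B*t = 0.326 * 3.9 = 1.2714
Step 2: x = sqrt(1.2714)
x = 1.128 um


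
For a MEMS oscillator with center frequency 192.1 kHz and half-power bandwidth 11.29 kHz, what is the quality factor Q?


Step 1: Q = f0 / bandwidth
Step 2: Q = 192.1 / 11.29
Q = 17.0


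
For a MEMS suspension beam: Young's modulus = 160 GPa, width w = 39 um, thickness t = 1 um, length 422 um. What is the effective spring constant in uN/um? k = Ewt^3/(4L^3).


Step 1: Convert E to consistent units (1 GPa = 1000 uN/um^2).
E = 160 GPa = 160000 uN/um^2
Step 2: Compute t^3 = 1^3 = 1
Step 3: Compute L^3 = 422^3 = 75151448
Step 4: k = 160000 * 39 * 1 / (4 * 75151448)
k = 0.0208 uN/um


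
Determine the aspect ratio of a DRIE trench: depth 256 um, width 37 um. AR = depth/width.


Step 1: AR = depth / width
Step 2: AR = 256 / 37
AR = 6.9


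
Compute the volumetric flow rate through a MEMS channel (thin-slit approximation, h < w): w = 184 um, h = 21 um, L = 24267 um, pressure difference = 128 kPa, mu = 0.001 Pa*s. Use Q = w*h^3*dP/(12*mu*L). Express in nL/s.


Step 1: Convert all dimensions to SI (meters).
w = 184e-6 m, h = 21e-6 m, L = 24267e-6 m, dP = 128e3 Pa
Step 2: Q = w * h^3 * dP / (12 * mu * L)
Q = 184e-6 * (21e-6)^3 * 128e3 / (12 * 0.001 * 24267e-6) = 7.4901125e-10 m^3/s
Step 3: Convert Q from m^3/s to nL/s (1 m^3 = 1e12 nL, so multiply by 1e12).
Q = 749.011 nL/s


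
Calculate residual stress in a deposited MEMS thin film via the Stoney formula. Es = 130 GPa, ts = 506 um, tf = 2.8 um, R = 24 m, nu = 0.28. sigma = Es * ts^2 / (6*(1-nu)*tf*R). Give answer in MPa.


Step 1: Compute numerator: Es * ts^2 = 130 * 506^2 = 33284680 (GPa*um^2)
Step 2: Compute denominator (R in um): 6*(1-nu)*tf*R = 6*0.72*2.8*24e6 = 290304000.0 (um^2)
Step 3: sigma (GPa) = 33284680 / 290304000.0 = 1.14655e-01 GPa
Step 4: Convert to MPa (x1000): sigma = 114.7 MPa


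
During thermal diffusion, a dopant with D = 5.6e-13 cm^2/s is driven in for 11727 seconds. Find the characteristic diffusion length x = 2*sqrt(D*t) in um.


Step 1: Compute D*t = 5.6e-13 * 11727 = 6.56712e-09 cm^2
Step 2: sqrt(D*t) = 8.10378e-05 cm
Step 3: x = 2 * 8.10378e-05 cm = 1.620756e-04 cm
Step 4: Convert to um (1 cm = 1e4 um): x = 1.621 um


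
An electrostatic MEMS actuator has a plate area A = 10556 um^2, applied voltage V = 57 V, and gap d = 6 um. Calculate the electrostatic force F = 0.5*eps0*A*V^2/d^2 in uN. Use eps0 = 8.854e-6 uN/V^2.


Step 1: Identify parameters.
eps0 = 8.854e-6 uN/V^2, A = 10556 um^2, V = 57 V, d = 6 um
Step 2: Compute V^2 = 57^2 = 3249
Step 3: Compute d^2 = 6^2 = 36
Step 4: F = 0.5 * 8.854e-6 * 10556 * 3249 / 36
F = 4.218 uN


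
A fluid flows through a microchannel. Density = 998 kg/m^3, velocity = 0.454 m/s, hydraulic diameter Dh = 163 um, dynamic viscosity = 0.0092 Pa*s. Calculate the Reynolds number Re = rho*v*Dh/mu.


Step 1: Convert Dh to meters: Dh = 163e-6 m
Step 2: Re = rho * v * Dh / mu
Re = 998 * 0.454 * 163e-6 / 0.0092
Re = 8.028


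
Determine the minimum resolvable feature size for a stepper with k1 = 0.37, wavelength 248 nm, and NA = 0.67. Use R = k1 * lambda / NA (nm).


Step 1: Identify values: k1 = 0.37, lambda = 248 nm, NA = 0.67
Step 2: R = k1 * lambda / NA
R = 0.37 * 248 / 0.67
R = 137.0 nm


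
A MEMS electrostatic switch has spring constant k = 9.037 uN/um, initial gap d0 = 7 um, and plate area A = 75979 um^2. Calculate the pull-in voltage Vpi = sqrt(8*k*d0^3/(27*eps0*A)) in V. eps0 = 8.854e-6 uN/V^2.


Step 1: Compute numerator: 8 * k * d0^3 = 8 * 9.037 * 7^3 = 24797.528
Step 2: Compute denominator: 27 * eps0 * A = 27 * 8.854e-6 * 75979 = 18.163388
Step 3: Vpi = sqrt(24797.528 / 18.163388)
Vpi = 36.95 V


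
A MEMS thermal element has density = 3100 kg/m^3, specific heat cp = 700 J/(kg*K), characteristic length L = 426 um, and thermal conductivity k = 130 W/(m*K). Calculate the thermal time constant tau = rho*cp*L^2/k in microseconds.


Step 1: Convert L to m: L = 426e-6 m
Step 2: L^2 = (426e-6)^2 = 1.81476e-07 m^2
Step 3: tau = 3100 * 700 * 1.81476e-07 / 130 = 3.02925323e-03 s
Step 4: Convert to microseconds (multiply by 1e6).
tau = 3029.253 us


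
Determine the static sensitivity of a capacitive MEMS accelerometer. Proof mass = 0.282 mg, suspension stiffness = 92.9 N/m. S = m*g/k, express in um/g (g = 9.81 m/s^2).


Step 1: Convert mass: m = 0.282 mg = 2.82e-07 kg
Step 2: S = m * g / k = 2.82e-07 * 9.81 / 92.9
Step 3: S = 2.98e-08 m/g
Step 4: Convert to um/g: S = 0.03 um/g


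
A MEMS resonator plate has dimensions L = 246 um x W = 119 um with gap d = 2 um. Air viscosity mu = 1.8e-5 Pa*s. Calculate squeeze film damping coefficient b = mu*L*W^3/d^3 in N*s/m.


Step 1: Convert to SI.
L = 246e-6 m, W = 119e-6 m, d = 2e-6 m
Step 2: W^3 = (119e-6)^3 = 1.69e-12 m^3
Step 3: d^3 = (2e-6)^3 = 8.00e-18 m^3
Step 4: b = 1.8e-5 * 246e-6 * 1.69e-12 / 8.00e-18
b = 9.33e-04 N*s/m


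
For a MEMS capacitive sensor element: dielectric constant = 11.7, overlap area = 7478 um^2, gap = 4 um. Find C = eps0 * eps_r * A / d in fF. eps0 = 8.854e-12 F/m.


Step 1: Convert area to m^2: A = 7478e-12 m^2
Step 2: Convert gap to m: d = 4e-6 m
Step 3: C = eps0 * eps_r * A / d
C = 8.854e-12 * 11.7 * 7478e-12 / 4e-6
Step 4: Convert to fF (multiply by 1e15).
C = 193.66 fF


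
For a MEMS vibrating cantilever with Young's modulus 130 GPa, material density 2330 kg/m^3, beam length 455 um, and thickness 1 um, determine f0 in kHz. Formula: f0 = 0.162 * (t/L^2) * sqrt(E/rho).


Step 1: Convert units to SI.
t_SI = 1e-6 m, L_SI = 455e-6 m
Step 2: Calculate sqrt(E/rho).
sqrt(130e9 / 2330) = 7469.54 m/s
Step 3: Compute f0.
f0 = 0.162 * 1e-6 / (455e-6)^2 * 7469.54 = 5845.0 Hz = 5.85 kHz


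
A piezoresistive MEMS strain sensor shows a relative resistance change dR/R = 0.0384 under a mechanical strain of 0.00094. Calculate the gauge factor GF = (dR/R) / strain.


Step 1: Identify values.
dR/R = 0.0384, strain = 0.00094
Step 2: GF = (dR/R) / strain = 0.0384 / 0.00094
GF = 40.9


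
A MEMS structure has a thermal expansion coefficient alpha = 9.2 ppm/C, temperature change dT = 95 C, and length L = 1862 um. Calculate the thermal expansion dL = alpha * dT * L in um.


Step 1: Convert CTE: alpha = 9.2 ppm/C = 9.2e-6 /C
Step 2: dL = 9.2e-6 * 95 * 1862
dL = 1.6274 um


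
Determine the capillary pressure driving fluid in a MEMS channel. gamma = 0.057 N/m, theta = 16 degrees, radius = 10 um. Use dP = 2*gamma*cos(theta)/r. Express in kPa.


Step 1: cos(16 deg) = 0.9613
Step 2: Convert r to m: r = 10e-6 m
Step 3: dP = 2 * 0.057 * 0.9613 / 10e-6 = 10958.8 Pa
Step 4: Convert Pa to kPa (divide by 1000).
dP = 10.96 kPa


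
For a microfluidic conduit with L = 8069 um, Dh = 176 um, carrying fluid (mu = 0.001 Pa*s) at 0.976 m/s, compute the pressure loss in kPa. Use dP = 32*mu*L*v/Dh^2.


Step 1: Convert to SI: L = 8069e-6 m, Dh = 176e-6 m
Step 2: dP = 32 * 0.001 * 8069e-6 * 0.976 / (176e-6)^2
Step 3: dP = 8135.69 Pa
Step 4: Convert to kPa: dP = 8.14 kPa


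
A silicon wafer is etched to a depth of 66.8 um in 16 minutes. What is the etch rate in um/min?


Step 1: Etch rate = depth / time
Step 2: rate = 66.8 / 16
rate = 4.175 um/min


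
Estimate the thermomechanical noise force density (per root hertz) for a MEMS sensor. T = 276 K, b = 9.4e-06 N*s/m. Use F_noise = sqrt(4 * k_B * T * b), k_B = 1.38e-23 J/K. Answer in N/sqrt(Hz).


Step 1: Compute 4 * k_B * T * b
= 4 * 1.38e-23 * 276 * 9.4e-06
= 1.4321e-25 N^2/Hz
Step 2: F_noise = sqrt(1.4321e-25)
F_noise = 3.78e-13 N/sqrt(Hz)


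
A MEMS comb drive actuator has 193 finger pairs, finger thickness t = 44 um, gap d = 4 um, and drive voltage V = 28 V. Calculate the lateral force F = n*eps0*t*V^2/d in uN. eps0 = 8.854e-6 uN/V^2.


Step 1: Parameters: n=193, eps0=8.854e-6 uN/V^2, t=44 um, V=28 V, d=4 um
Step 2: V^2 = 784
Step 3: F = 193 * 8.854e-6 * 44 * 784 / 4
F = 14.737 uN


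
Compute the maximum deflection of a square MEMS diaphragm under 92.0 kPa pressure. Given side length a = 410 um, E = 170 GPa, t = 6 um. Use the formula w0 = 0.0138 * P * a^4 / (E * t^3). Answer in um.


Step 1: Convert pressure to compatible units (E is in GPa, so P in GPa).
P = 92.0 kPa = 92.0e-6 GPa
Step 2: Compute numerator: 0.0138 * P * a^4.
a^4 = 410^4 = 28257610000
numerator = 0.0138 * 92.0e-6 * 28257610000 = 3.5876e+04
Step 3: Compute denominator: E * t^3 = 170 * 6^3 = 36720
Step 4: w0 = numerator / denominator = 3.5876e+04 / 36720 = 0.977 um


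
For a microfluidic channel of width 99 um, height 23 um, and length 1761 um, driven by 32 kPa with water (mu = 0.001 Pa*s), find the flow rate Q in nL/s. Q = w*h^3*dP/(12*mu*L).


Step 1: Convert all dimensions to SI (meters).
w = 99e-6 m, h = 23e-6 m, L = 1761e-6 m, dP = 32e3 Pa
Step 2: Q = w * h^3 * dP / (12 * mu * L)
Q = 99e-6 * (23e-6)^3 * 32e3 / (12 * 0.001 * 1761e-6) = 1.82401363e-09 m^3/s
Step 3: Convert Q from m^3/s to nL/s (1 m^3 = 1e12 nL, so multiply by 1e12).
Q = 1824.014 nL/s


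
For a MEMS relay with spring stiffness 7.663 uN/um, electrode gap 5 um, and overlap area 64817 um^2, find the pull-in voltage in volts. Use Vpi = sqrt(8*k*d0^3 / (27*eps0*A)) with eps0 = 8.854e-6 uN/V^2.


Step 1: Compute numerator: 8 * k * d0^3 = 8 * 7.663 * 5^3 = 7663.0
Step 2: Compute denominator: 27 * eps0 * A = 27 * 8.854e-6 * 64817 = 15.495022
Step 3: Vpi = sqrt(7663.0 / 15.495022)
Vpi = 22.24 V


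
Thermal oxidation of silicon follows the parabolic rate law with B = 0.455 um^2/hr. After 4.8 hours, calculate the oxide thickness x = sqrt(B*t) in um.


Step 1: Compute B*t = 0.455 * 4.8 = 2.184
Step 2: x = sqrt(2.184)
x = 1.478 um


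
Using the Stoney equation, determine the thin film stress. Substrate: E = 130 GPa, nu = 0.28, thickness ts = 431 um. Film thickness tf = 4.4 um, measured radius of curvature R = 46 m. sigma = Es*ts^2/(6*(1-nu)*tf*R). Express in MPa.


Step 1: Compute numerator: Es * ts^2 = 130 * 431^2 = 24148930 (GPa*um^2)
Step 2: Compute denominator (R in um): 6*(1-nu)*tf*R = 6*0.72*4.4*46e6 = 874368000.0 (um^2)
Step 3: sigma (GPa) = 24148930 / 874368000.0 = 2.7619e-02 GPa
Step 4: Convert to MPa (x1000): sigma = 27.6 MPa


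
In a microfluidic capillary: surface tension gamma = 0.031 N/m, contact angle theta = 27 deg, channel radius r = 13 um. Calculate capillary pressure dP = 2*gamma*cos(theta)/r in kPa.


Step 1: cos(27 deg) = 0.891
Step 2: Convert r to m: r = 13e-6 m
Step 3: dP = 2 * 0.031 * 0.891 / 13e-6 = 4249.4 Pa
Step 4: Convert Pa to kPa (divide by 1000).
dP = 4.25 kPa


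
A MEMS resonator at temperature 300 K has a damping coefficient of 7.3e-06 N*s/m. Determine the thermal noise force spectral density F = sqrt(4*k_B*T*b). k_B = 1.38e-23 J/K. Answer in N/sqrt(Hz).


Step 1: Compute 4 * k_B * T * b
= 4 * 1.38e-23 * 300 * 7.3e-06
= 1.2089e-25 N^2/Hz
Step 2: F_noise = sqrt(1.2089e-25)
F_noise = 3.48e-13 N/sqrt(Hz)


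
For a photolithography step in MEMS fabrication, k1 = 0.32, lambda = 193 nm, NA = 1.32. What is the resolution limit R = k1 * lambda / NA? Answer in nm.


Step 1: Identify values: k1 = 0.32, lambda = 193 nm, NA = 1.32
Step 2: R = k1 * lambda / NA
R = 0.32 * 193 / 1.32
R = 46.8 nm


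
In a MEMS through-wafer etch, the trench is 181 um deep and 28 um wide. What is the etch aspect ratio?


Step 1: AR = depth / width
Step 2: AR = 181 / 28
AR = 6.5


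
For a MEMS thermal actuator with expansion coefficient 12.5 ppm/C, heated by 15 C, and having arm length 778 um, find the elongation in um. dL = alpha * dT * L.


Step 1: Convert CTE: alpha = 12.5 ppm/C = 12.5e-6 /C
Step 2: dL = 12.5e-6 * 15 * 778
dL = 0.1459 um


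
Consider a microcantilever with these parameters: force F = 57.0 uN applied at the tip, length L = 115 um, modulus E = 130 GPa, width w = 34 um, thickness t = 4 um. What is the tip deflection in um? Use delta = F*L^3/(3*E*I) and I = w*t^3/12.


Step 1: Calculate the second moment of area.
I = w * t^3 / 12 = 34 * 4^3 / 12 = 181.3333 um^4
Step 2: Convert E to consistent units (1 GPa = 1000 uN/um^2).
E = 130 GPa = 130000 uN/um^2
Step 3: Calculate tip deflection.
delta = F * L^3 / (3 * E * I)
delta = 57.0 * 115^3 / (3 * 130000 * 181.3333)
delta = 1.2258 um


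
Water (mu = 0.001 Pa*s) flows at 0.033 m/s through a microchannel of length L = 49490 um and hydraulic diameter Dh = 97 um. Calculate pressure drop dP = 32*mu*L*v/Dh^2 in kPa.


Step 1: Convert to SI: L = 49490e-6 m, Dh = 97e-6 m
Step 2: dP = 32 * 0.001 * 49490e-6 * 0.033 / (97e-6)^2
Step 3: dP = 5554.41 Pa
Step 4: Convert to kPa: dP = 5.55 kPa


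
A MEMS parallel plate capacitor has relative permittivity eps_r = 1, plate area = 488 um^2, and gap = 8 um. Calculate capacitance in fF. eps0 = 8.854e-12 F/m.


Step 1: Convert area to m^2: A = 488e-12 m^2
Step 2: Convert gap to m: d = 8e-6 m
Step 3: C = eps0 * eps_r * A / d
C = 8.854e-12 * 1 * 488e-12 / 8e-6
Step 4: Convert to fF (multiply by 1e15).
C = 0.54 fF


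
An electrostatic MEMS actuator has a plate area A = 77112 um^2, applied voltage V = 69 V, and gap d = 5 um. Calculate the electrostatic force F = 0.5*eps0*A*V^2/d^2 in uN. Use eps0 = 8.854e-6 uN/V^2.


Step 1: Identify parameters.
eps0 = 8.854e-6 uN/V^2, A = 77112 um^2, V = 69 V, d = 5 um
Step 2: Compute V^2 = 69^2 = 4761
Step 3: Compute d^2 = 5^2 = 25
Step 4: F = 0.5 * 8.854e-6 * 77112 * 4761 / 25
F = 65.011 uN


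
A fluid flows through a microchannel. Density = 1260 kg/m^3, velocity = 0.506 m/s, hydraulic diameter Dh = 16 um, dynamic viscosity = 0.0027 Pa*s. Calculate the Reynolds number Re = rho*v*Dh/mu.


Step 1: Convert Dh to meters: Dh = 16e-6 m
Step 2: Re = rho * v * Dh / mu
Re = 1260 * 0.506 * 16e-6 / 0.0027
Re = 3.778


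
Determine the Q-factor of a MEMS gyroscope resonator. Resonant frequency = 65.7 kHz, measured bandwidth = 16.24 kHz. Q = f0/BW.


Step 1: Q = f0 / bandwidth
Step 2: Q = 65.7 / 16.24
Q = 4.0


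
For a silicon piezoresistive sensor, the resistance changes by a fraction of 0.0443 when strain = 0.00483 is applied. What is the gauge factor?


Step 1: Identify values.
dR/R = 0.0443, strain = 0.00483
Step 2: GF = (dR/R) / strain = 0.0443 / 0.00483
GF = 9.2


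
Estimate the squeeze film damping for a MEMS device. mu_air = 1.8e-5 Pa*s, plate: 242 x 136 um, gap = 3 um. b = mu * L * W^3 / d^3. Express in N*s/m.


Step 1: Convert to SI.
L = 242e-6 m, W = 136e-6 m, d = 3e-6 m
Step 2: W^3 = (136e-6)^3 = 2.52e-12 m^3
Step 3: d^3 = (3e-6)^3 = 2.70e-17 m^3
Step 4: b = 1.8e-5 * 242e-6 * 2.52e-12 / 2.70e-17
b = 4.06e-04 N*s/m


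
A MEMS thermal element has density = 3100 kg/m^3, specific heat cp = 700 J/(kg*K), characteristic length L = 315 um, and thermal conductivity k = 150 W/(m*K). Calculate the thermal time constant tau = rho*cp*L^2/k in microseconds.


Step 1: Convert L to m: L = 315e-6 m
Step 2: L^2 = (315e-6)^2 = 9.9225e-08 m^2
Step 3: tau = 3100 * 700 * 9.9225e-08 / 150 = 1.435455e-03 s
Step 4: Convert to microseconds (multiply by 1e6).
tau = 1435.455 us


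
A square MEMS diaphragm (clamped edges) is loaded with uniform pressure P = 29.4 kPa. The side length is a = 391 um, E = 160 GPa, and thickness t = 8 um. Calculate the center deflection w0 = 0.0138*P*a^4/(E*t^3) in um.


Step 1: Convert pressure to compatible units (E is in GPa, so P in GPa).
P = 29.4 kPa = 29.4e-6 GPa
Step 2: Compute numerator: 0.0138 * P * a^4.
a^4 = 391^4 = 23372600161
numerator = 0.0138 * 29.4e-6 * 23372600161 = 9.48273e+03
Step 3: Compute denominator: E * t^3 = 160 * 8^3 = 81920
Step 4: w0 = numerator / denominator = 9.48273e+03 / 81920 = 0.1158 um


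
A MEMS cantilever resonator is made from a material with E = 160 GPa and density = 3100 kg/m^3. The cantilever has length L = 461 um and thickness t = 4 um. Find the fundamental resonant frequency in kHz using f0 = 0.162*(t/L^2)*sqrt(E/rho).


Step 1: Convert units to SI.
t_SI = 4e-6 m, L_SI = 461e-6 m
Step 2: Calculate sqrt(E/rho).
sqrt(160e9 / 3100) = 7184.21 m/s
Step 3: Compute f0.
f0 = 0.162 * 4e-6 / (461e-6)^2 * 7184.21 = 21905.4 Hz = 21.91 kHz


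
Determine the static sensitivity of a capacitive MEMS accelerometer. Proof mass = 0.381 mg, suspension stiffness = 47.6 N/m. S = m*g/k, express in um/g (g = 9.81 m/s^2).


Step 1: Convert mass: m = 0.381 mg = 3.81e-07 kg
Step 2: S = m * g / k = 3.81e-07 * 9.81 / 47.6
Step 3: S = 7.85e-08 m/g
Step 4: Convert to um/g: S = 0.079 um/g


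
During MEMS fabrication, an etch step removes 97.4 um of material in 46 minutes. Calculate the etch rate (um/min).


Step 1: Etch rate = depth / time
Step 2: rate = 97.4 / 46
rate = 2.117 um/min


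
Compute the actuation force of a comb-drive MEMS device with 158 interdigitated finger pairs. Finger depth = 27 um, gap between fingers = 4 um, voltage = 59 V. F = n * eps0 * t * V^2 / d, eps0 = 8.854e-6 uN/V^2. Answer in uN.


Step 1: Parameters: n=158, eps0=8.854e-6 uN/V^2, t=27 um, V=59 V, d=4 um
Step 2: V^2 = 3481
Step 3: F = 158 * 8.854e-6 * 27 * 3481 / 4
F = 32.87 uN


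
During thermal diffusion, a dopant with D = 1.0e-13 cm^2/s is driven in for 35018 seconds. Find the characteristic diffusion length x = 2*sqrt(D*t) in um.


Step 1: Compute D*t = 1.0e-13 * 35018 = 3.5018e-09 cm^2
Step 2: sqrt(D*t) = 5.9176e-05 cm
Step 3: x = 2 * 5.9176e-05 cm = 1.18352e-04 cm
Step 4: Convert to um (1 cm = 1e4 um): x = 1.184 um


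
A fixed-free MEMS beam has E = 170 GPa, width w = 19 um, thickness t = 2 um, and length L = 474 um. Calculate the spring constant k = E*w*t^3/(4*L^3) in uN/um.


Step 1: Convert E to consistent units (1 GPa = 1000 uN/um^2).
E = 170 GPa = 170000 uN/um^2
Step 2: Compute t^3 = 2^3 = 8
Step 3: Compute L^3 = 474^3 = 106496424
Step 4: k = 170000 * 19 * 8 / (4 * 106496424)
k = 0.0607 uN/um


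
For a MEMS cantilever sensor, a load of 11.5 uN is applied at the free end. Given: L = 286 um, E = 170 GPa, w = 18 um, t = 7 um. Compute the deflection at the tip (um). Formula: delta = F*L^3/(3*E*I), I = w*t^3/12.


Step 1: Calculate the second moment of area.
I = w * t^3 / 12 = 18 * 7^3 / 12 = 514.5 um^4
Step 2: Convert E to consistent units (1 GPa = 1000 uN/um^2).
E = 170 GPa = 170000 uN/um^2
Step 3: Calculate tip deflection.
delta = F * L^3 / (3 * E * I)
delta = 11.5 * 286^3 / (3 * 170000 * 514.5)
delta = 1.0253 um


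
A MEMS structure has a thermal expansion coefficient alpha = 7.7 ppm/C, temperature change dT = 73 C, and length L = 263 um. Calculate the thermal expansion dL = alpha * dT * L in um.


Step 1: Convert CTE: alpha = 7.7 ppm/C = 7.7e-6 /C
Step 2: dL = 7.7e-6 * 73 * 263
dL = 0.1478 um


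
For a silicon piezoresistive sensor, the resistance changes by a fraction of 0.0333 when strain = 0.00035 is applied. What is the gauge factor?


Step 1: Identify values.
dR/R = 0.0333, strain = 0.00035
Step 2: GF = (dR/R) / strain = 0.0333 / 0.00035
GF = 95.1


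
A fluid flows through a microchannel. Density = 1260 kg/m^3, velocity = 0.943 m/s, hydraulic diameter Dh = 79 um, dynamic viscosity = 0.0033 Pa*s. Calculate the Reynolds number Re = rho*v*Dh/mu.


Step 1: Convert Dh to meters: Dh = 79e-6 m
Step 2: Re = rho * v * Dh / mu
Re = 1260 * 0.943 * 79e-6 / 0.0033
Re = 28.444


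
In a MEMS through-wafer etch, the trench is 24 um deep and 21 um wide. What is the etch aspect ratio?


Step 1: AR = depth / width
Step 2: AR = 24 / 21
AR = 1.1


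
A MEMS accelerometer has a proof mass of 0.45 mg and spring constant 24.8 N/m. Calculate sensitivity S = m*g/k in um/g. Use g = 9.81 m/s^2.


Step 1: Convert mass: m = 0.45 mg = 4.50e-07 kg
Step 2: S = m * g / k = 4.50e-07 * 9.81 / 24.8
Step 3: S = 1.78e-07 m/g
Step 4: Convert to um/g: S = 0.178 um/g


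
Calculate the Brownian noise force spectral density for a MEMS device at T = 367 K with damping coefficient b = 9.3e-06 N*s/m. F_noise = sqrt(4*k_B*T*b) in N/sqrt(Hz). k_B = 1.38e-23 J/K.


Step 1: Compute 4 * k_B * T * b
= 4 * 1.38e-23 * 367 * 9.3e-06
= 1.8840e-25 N^2/Hz
Step 2: F_noise = sqrt(1.8840e-25)
F_noise = 4.34e-13 N/sqrt(Hz)


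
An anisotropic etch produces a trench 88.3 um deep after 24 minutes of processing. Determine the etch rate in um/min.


Step 1: Etch rate = depth / time
Step 2: rate = 88.3 / 24
rate = 3.679 um/min


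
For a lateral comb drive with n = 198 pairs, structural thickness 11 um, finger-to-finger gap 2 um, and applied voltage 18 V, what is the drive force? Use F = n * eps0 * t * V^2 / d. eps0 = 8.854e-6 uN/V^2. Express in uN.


Step 1: Parameters: n=198, eps0=8.854e-6 uN/V^2, t=11 um, V=18 V, d=2 um
Step 2: V^2 = 324
Step 3: F = 198 * 8.854e-6 * 11 * 324 / 2
F = 3.124 uN


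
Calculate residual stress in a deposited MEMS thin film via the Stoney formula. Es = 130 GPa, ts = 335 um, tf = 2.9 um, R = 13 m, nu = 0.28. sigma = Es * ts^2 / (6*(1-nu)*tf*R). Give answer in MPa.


Step 1: Compute numerator: Es * ts^2 = 130 * 335^2 = 14589250 (GPa*um^2)
Step 2: Compute denominator (R in um): 6*(1-nu)*tf*R = 6*0.72*2.9*13e6 = 162864000.0 (um^2)
Step 3: sigma (GPa) = 14589250 / 162864000.0 = 8.9579e-02 GPa
Step 4: Convert to MPa (x1000): sigma = 89.6 MPa


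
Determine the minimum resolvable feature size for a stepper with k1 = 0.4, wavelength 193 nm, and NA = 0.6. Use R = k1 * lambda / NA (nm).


Step 1: Identify values: k1 = 0.4, lambda = 193 nm, NA = 0.6
Step 2: R = k1 * lambda / NA
R = 0.4 * 193 / 0.6
R = 128.7 nm


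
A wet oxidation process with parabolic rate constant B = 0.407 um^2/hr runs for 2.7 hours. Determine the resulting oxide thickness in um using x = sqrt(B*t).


Step 1: Compute B*t = 0.407 * 2.7 = 1.0989
Step 2: x = sqrt(1.0989)
x = 1.048 um


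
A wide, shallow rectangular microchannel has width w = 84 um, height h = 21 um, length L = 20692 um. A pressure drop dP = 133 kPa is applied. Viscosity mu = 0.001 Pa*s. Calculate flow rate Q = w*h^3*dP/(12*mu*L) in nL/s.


Step 1: Convert all dimensions to SI (meters).
w = 84e-6 m, h = 21e-6 m, L = 20692e-6 m, dP = 133e3 Pa
Step 2: Q = w * h^3 * dP / (12 * mu * L)
Q = 84e-6 * (21e-6)^3 * 133e3 / (12 * 0.001 * 20692e-6) = 4.1668234e-10 m^3/s
Step 3: Convert Q from m^3/s to nL/s (1 m^3 = 1e12 nL, so multiply by 1e12).
Q = 416.682 nL/s


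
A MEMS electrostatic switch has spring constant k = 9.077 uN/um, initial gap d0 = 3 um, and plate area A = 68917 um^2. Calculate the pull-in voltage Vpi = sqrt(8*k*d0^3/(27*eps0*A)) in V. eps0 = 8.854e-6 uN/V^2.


Step 1: Compute numerator: 8 * k * d0^3 = 8 * 9.077 * 3^3 = 1960.632
Step 2: Compute denominator: 27 * eps0 * A = 27 * 8.854e-6 * 68917 = 16.47516
Step 3: Vpi = sqrt(1960.632 / 16.47516)
Vpi = 10.91 V


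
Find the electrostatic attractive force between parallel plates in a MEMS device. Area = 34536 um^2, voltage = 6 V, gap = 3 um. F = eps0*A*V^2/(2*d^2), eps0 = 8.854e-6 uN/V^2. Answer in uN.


Step 1: Identify parameters.
eps0 = 8.854e-6 uN/V^2, A = 34536 um^2, V = 6 V, d = 3 um
Step 2: Compute V^2 = 6^2 = 36
Step 3: Compute d^2 = 3^2 = 9
Step 4: F = 0.5 * 8.854e-6 * 34536 * 36 / 9
F = 0.612 uN


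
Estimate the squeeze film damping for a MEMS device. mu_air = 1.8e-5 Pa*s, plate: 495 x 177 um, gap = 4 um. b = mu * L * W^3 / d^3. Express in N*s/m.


Step 1: Convert to SI.
L = 495e-6 m, W = 177e-6 m, d = 4e-6 m
Step 2: W^3 = (177e-6)^3 = 5.55e-12 m^3
Step 3: d^3 = (4e-6)^3 = 6.40e-17 m^3
Step 4: b = 1.8e-5 * 495e-6 * 5.55e-12 / 6.40e-17
b = 7.72e-04 N*s/m


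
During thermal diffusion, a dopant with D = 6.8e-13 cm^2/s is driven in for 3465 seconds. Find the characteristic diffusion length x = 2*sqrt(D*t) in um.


Step 1: Compute D*t = 6.8e-13 * 3465 = 2.3562e-09 cm^2
Step 2: sqrt(D*t) = 4.8541e-05 cm
Step 3: x = 2 * 4.8541e-05 cm = 9.7082e-05 cm
Step 4: Convert to um (1 cm = 1e4 um): x = 0.971 um


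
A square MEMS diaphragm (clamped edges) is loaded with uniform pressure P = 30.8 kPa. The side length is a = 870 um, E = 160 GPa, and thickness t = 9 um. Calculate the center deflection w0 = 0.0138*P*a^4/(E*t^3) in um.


Step 1: Convert pressure to compatible units (E is in GPa, so P in GPa).
P = 30.8 kPa = 30.8e-6 GPa
Step 2: Compute numerator: 0.0138 * P * a^4.
a^4 = 870^4 = 572897610000
numerator = 0.0138 * 30.8e-6 * 572897610000 = 2.435044e+05
Step 3: Compute denominator: E * t^3 = 160 * 9^3 = 116640
Step 4: w0 = numerator / denominator = 2.435044e+05 / 116640 = 2.0877 um


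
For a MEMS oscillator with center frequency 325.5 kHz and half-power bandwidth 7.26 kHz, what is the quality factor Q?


Step 1: Q = f0 / bandwidth
Step 2: Q = 325.5 / 7.26
Q = 44.8


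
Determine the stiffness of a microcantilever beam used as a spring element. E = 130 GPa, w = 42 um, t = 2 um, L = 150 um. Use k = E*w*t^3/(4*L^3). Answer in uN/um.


Step 1: Convert E to consistent units (1 GPa = 1000 uN/um^2).
E = 130 GPa = 130000 uN/um^2
Step 2: Compute t^3 = 2^3 = 8
Step 3: Compute L^3 = 150^3 = 3375000
Step 4: k = 130000 * 42 * 8 / (4 * 3375000)
k = 3.2356 uN/um


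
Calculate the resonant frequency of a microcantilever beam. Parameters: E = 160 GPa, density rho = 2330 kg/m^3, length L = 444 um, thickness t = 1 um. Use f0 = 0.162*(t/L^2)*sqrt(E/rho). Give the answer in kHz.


Step 1: Convert units to SI.
t_SI = 1e-6 m, L_SI = 444e-6 m
Step 2: Calculate sqrt(E/rho).
sqrt(160e9 / 2330) = 8286.71 m/s
Step 3: Compute f0.
f0 = 0.162 * 1e-6 / (444e-6)^2 * 8286.71 = 6809.8 Hz = 6.81 kHz


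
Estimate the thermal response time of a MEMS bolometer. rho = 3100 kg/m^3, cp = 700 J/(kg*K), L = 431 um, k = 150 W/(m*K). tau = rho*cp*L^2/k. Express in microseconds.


Step 1: Convert L to m: L = 431e-6 m
Step 2: L^2 = (431e-6)^2 = 1.85761e-07 m^2
Step 3: tau = 3100 * 700 * 1.85761e-07 / 150 = 2.68734247e-03 s
Step 4: Convert to microseconds (multiply by 1e6).
tau = 2687.342 us


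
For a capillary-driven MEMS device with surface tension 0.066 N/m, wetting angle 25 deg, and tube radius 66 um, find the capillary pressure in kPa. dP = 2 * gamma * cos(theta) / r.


Step 1: cos(25 deg) = 0.9063
Step 2: Convert r to m: r = 66e-6 m
Step 3: dP = 2 * 0.066 * 0.9063 / 66e-6 = 1812.6 Pa
Step 4: Convert Pa to kPa (divide by 1000).
dP = 1.81 kPa


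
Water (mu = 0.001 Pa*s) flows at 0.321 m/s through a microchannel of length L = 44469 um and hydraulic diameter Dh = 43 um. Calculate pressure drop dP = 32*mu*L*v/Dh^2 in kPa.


Step 1: Convert to SI: L = 44469e-6 m, Dh = 43e-6 m
Step 2: dP = 32 * 0.001 * 44469e-6 * 0.321 / (43e-6)^2
Step 3: dP = 247044.66 Pa
Step 4: Convert to kPa: dP = 247.04 kPa


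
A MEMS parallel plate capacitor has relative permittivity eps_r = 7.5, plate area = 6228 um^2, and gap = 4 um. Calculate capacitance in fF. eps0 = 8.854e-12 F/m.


Step 1: Convert area to m^2: A = 6228e-12 m^2
Step 2: Convert gap to m: d = 4e-6 m
Step 3: C = eps0 * eps_r * A / d
C = 8.854e-12 * 7.5 * 6228e-12 / 4e-6
Step 4: Convert to fF (multiply by 1e15).
C = 103.39 fF


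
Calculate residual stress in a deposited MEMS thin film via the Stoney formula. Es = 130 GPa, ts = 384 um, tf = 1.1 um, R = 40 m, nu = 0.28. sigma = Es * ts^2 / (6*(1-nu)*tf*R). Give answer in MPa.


Step 1: Compute numerator: Es * ts^2 = 130 * 384^2 = 19169280 (GPa*um^2)
Step 2: Compute denominator (R in um): 6*(1-nu)*tf*R = 6*0.72*1.1*40e6 = 190080000.0 (um^2)
Step 3: sigma (GPa) = 19169280 / 190080000.0 = 1.00848e-01 GPa
Step 4: Convert to MPa (x1000): sigma = 100.8 MPa


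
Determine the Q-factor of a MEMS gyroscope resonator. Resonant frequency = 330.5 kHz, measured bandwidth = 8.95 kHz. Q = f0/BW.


Step 1: Q = f0 / bandwidth
Step 2: Q = 330.5 / 8.95
Q = 36.9


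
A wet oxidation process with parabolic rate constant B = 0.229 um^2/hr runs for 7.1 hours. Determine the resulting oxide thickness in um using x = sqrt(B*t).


Step 1: Compute B*t = 0.229 * 7.1 = 1.6259
Step 2: x = sqrt(1.6259)
x = 1.275 um


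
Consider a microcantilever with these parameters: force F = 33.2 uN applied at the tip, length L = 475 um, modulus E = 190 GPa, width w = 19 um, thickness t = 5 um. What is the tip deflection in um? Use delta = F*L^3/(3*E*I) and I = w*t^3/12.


Step 1: Calculate the second moment of area.
I = w * t^3 / 12 = 19 * 5^3 / 12 = 197.9167 um^4
Step 2: Convert E to consistent units (1 GPa = 1000 uN/um^2).
E = 190 GPa = 190000 uN/um^2
Step 3: Calculate tip deflection.
delta = F * L^3 / (3 * E * I)
delta = 33.2 * 475^3 / (3 * 190000 * 197.9167)
delta = 31.54 um


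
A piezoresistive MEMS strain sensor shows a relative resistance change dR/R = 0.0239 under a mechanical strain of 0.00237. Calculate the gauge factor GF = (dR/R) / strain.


Step 1: Identify values.
dR/R = 0.0239, strain = 0.00237
Step 2: GF = (dR/R) / strain = 0.0239 / 0.00237
GF = 10.1


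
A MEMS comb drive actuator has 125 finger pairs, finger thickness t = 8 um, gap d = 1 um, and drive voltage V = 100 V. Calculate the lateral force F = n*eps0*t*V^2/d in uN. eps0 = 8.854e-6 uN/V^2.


Step 1: Parameters: n=125, eps0=8.854e-6 uN/V^2, t=8 um, V=100 V, d=1 um
Step 2: V^2 = 10000
Step 3: F = 125 * 8.854e-6 * 8 * 10000 / 1
F = 88.54 uN


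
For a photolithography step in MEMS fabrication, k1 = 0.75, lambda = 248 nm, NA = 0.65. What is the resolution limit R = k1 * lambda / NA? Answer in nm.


Step 1: Identify values: k1 = 0.75, lambda = 248 nm, NA = 0.65
Step 2: R = k1 * lambda / NA
R = 0.75 * 248 / 0.65
R = 286.2 nm


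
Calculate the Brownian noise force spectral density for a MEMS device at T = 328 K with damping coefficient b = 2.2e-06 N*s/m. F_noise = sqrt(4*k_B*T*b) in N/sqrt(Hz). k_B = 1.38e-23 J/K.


Step 1: Compute 4 * k_B * T * b
= 4 * 1.38e-23 * 328 * 2.2e-06
= 3.9832e-26 N^2/Hz
Step 2: F_noise = sqrt(3.9832e-26)
F_noise = 2.00e-13 N/sqrt(Hz)


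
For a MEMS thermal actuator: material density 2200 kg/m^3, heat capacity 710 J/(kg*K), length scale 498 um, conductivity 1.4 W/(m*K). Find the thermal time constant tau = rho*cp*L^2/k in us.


Step 1: Convert L to m: L = 498e-6 m
Step 2: L^2 = (498e-6)^2 = 2.48004e-07 m^2
Step 3: tau = 2200 * 710 * 2.48004e-07 / 1.4 = 2.7670160571e-01 s
Step 4: Convert to microseconds (multiply by 1e6).
tau = 276701.606 us


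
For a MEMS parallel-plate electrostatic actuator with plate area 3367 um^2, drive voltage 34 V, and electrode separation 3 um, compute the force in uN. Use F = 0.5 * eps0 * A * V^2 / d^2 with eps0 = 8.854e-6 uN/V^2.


Step 1: Identify parameters.
eps0 = 8.854e-6 uN/V^2, A = 3367 um^2, V = 34 V, d = 3 um
Step 2: Compute V^2 = 34^2 = 1156
Step 3: Compute d^2 = 3^2 = 9
Step 4: F = 0.5 * 8.854e-6 * 3367 * 1156 / 9
F = 1.915 uN


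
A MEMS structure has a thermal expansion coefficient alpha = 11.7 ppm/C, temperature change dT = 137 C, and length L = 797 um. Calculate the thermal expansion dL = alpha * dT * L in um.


Step 1: Convert CTE: alpha = 11.7 ppm/C = 11.7e-6 /C
Step 2: dL = 11.7e-6 * 137 * 797
dL = 1.2775 um


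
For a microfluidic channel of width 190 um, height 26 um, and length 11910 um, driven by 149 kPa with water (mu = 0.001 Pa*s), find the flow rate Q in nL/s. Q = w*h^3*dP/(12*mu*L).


Step 1: Convert all dimensions to SI (meters).
w = 190e-6 m, h = 26e-6 m, L = 11910e-6 m, dP = 149e3 Pa
Step 2: Q = w * h^3 * dP / (12 * mu * L)
Q = 190e-6 * (26e-6)^3 * 149e3 / (12 * 0.001 * 11910e-6) = 3.48150406e-09 m^3/s
Step 3: Convert Q from m^3/s to nL/s (1 m^3 = 1e12 nL, so multiply by 1e12).
Q = 3481.504 nL/s


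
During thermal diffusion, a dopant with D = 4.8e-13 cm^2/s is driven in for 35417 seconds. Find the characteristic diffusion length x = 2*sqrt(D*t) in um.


Step 1: Compute D*t = 4.8e-13 * 35417 = 1.700016e-08 cm^2
Step 2: sqrt(D*t) = 1.30385e-04 cm
Step 3: x = 2 * 1.30385e-04 cm = 2.6077e-04 cm
Step 4: Convert to um (1 cm = 1e4 um): x = 2.608 um


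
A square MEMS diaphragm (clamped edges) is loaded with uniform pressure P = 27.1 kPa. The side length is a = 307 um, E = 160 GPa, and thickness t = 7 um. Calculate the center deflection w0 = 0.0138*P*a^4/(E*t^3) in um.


Step 1: Convert pressure to compatible units (E is in GPa, so P in GPa).
P = 27.1 kPa = 27.1e-6 GPa
Step 2: Compute numerator: 0.0138 * P * a^4.
a^4 = 307^4 = 8882874001
numerator = 0.0138 * 27.1e-6 * 8882874001 = 3.322e+03
Step 3: Compute denominator: E * t^3 = 160 * 7^3 = 54880
Step 4: w0 = numerator / denominator = 3.322e+03 / 54880 = 0.0605 um


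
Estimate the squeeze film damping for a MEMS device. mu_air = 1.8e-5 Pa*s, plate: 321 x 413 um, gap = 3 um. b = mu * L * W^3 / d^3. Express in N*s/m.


Step 1: Convert to SI.
L = 321e-6 m, W = 413e-6 m, d = 3e-6 m
Step 2: W^3 = (413e-6)^3 = 7.04e-11 m^3
Step 3: d^3 = (3e-6)^3 = 2.70e-17 m^3
Step 4: b = 1.8e-5 * 321e-6 * 7.04e-11 / 2.70e-17
b = 1.51e-02 N*s/m


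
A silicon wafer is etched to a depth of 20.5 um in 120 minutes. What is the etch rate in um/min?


Step 1: Etch rate = depth / time
Step 2: rate = 20.5 / 120
rate = 0.171 um/min


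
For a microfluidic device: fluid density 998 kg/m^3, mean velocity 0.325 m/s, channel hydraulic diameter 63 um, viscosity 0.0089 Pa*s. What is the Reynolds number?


Step 1: Convert Dh to meters: Dh = 63e-6 m
Step 2: Re = rho * v * Dh / mu
Re = 998 * 0.325 * 63e-6 / 0.0089
Re = 2.296


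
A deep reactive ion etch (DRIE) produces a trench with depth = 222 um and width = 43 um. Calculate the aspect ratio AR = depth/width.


Step 1: AR = depth / width
Step 2: AR = 222 / 43
AR = 5.2


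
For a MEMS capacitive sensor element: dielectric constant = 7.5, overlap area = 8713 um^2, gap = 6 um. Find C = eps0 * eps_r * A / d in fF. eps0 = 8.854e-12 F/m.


Step 1: Convert area to m^2: A = 8713e-12 m^2
Step 2: Convert gap to m: d = 6e-6 m
Step 3: C = eps0 * eps_r * A / d
C = 8.854e-12 * 7.5 * 8713e-12 / 6e-6
Step 4: Convert to fF (multiply by 1e15).
C = 96.43 fF


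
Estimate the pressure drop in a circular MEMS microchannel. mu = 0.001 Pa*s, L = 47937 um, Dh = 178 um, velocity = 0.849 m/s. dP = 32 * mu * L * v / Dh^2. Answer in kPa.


Step 1: Convert to SI: L = 47937e-6 m, Dh = 178e-6 m
Step 2: dP = 32 * 0.001 * 47937e-6 * 0.849 / (178e-6)^2
Step 3: dP = 41104.42 Pa
Step 4: Convert to kPa: dP = 41.1 kPa


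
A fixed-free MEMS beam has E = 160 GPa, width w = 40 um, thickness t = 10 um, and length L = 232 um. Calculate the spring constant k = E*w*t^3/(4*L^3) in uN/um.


Step 1: Convert E to consistent units (1 GPa = 1000 uN/um^2).
E = 160 GPa = 160000 uN/um^2
Step 2: Compute t^3 = 10^3 = 1000
Step 3: Compute L^3 = 232^3 = 12487168
Step 4: k = 160000 * 40 * 1000 / (4 * 12487168)
k = 128.1315 uN/um


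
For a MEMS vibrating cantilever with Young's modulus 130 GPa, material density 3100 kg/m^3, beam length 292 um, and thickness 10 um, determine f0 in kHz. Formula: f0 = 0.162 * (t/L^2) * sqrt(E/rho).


Step 1: Convert units to SI.
t_SI = 10e-6 m, L_SI = 292e-6 m
Step 2: Calculate sqrt(E/rho).
sqrt(130e9 / 3100) = 6475.76 m/s
Step 3: Compute f0.
f0 = 0.162 * 10e-6 / (292e-6)^2 * 6475.76 = 123038.2 Hz = 123.04 kHz


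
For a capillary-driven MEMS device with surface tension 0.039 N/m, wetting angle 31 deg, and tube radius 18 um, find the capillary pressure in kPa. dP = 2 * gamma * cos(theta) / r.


Step 1: cos(31 deg) = 0.8572
Step 2: Convert r to m: r = 18e-6 m
Step 3: dP = 2 * 0.039 * 0.8572 / 18e-6 = 3714.5 Pa
Step 4: Convert Pa to kPa (divide by 1000).
dP = 3.71 kPa


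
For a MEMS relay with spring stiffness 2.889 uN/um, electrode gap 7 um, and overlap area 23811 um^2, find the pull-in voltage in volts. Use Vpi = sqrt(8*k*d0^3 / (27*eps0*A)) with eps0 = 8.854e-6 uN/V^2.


Step 1: Compute numerator: 8 * k * d0^3 = 8 * 2.889 * 7^3 = 7927.416
Step 2: Compute denominator: 27 * eps0 * A = 27 * 8.854e-6 * 23811 = 5.69221
Step 3: Vpi = sqrt(7927.416 / 5.69221)
Vpi = 37.32 V


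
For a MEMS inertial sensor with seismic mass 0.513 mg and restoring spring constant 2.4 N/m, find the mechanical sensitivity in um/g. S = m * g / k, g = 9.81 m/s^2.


Step 1: Convert mass: m = 0.513 mg = 5.13e-07 kg
Step 2: S = m * g / k = 5.13e-07 * 9.81 / 2.4
Step 3: S = 2.10e-06 m/g
Step 4: Convert to um/g: S = 2.097 um/g


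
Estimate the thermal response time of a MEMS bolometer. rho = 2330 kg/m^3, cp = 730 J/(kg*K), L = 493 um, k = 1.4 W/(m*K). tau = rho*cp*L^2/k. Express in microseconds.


Step 1: Convert L to m: L = 493e-6 m
Step 2: L^2 = (493e-6)^2 = 2.43049e-07 m^2
Step 3: tau = 2330 * 730 * 2.43049e-07 / 1.4 = 2.9528717436e-01 s
Step 4: Convert to microseconds (multiply by 1e6).
tau = 295287.174 us


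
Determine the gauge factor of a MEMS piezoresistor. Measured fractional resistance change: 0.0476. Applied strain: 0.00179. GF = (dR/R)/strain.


Step 1: Identify values.
dR/R = 0.0476, strain = 0.00179
Step 2: GF = (dR/R) / strain = 0.0476 / 0.00179
GF = 26.6


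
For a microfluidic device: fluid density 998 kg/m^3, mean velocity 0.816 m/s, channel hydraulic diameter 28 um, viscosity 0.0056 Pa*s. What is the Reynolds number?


Step 1: Convert Dh to meters: Dh = 28e-6 m
Step 2: Re = rho * v * Dh / mu
Re = 998 * 0.816 * 28e-6 / 0.0056
Re = 4.072


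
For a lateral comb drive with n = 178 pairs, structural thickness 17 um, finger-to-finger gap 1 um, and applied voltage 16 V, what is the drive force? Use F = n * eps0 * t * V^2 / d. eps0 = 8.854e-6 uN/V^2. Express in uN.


Step 1: Parameters: n=178, eps0=8.854e-6 uN/V^2, t=17 um, V=16 V, d=1 um
Step 2: V^2 = 256
Step 3: F = 178 * 8.854e-6 * 17 * 256 / 1
F = 6.859 uN


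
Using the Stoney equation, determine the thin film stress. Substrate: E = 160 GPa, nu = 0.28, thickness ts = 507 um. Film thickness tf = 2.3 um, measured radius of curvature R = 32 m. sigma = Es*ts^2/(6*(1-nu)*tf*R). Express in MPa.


Step 1: Compute numerator: Es * ts^2 = 160 * 507^2 = 41127840 (GPa*um^2)
Step 2: Compute denominator (R in um): 6*(1-nu)*tf*R = 6*0.72*2.3*32e6 = 317952000.0 (um^2)
Step 3: sigma (GPa) = 41127840 / 317952000.0 = 1.29352e-01 GPa
Step 4: Convert to MPa (x1000): sigma = 129.4 MPa
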